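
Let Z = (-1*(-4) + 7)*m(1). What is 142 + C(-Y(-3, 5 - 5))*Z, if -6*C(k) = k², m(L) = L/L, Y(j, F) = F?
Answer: 142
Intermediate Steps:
m(L) = 1
C(k) = -k²/6
Z = 11 (Z = (-1*(-4) + 7)*1 = (4 + 7)*1 = 11*1 = 11)
142 + C(-Y(-3, 5 - 5))*Z = 142 - (5 - 5)²/6*11 = 142 - (-1*0)²/6*11 = 142 - ⅙*0²*11 = 142 - ⅙*0*11 = 142 + 0*11 = 142 + 0 = 142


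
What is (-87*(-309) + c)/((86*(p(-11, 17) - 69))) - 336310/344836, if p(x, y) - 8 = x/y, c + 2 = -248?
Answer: -46609809969/7769844752 ≈ -5.9988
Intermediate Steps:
c = -250 (c = -2 - 248 = -250)
p(x, y) = 8 + x/y
(-87*(-309) + c)/((86*(p(-11, 17) - 69))) - 336310/344836 = (-87*(-309) - 250)/((86*((8 - 11/17) - 69))) - 336310/344836 = (26883 - 250)/((86*((8 - 11*1/17) - 69))) - 336310*1/344836 = 26633/((86*((8 - 11/17) - 69))) - 168155/172418 = 26633/((86*(125/17 - 69))) - 168155/172418 = 26633/((86*(-1048/17))) - 168155/172418 = 26633/(-90128/17) - 168155/172418 = 26633*(-17/90128) - 168155/172418 = -452761/90128 - 168155/172418 = -46609809969/7769844752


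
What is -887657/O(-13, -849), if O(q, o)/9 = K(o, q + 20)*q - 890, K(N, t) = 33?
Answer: 887657/11871 ≈ 74.775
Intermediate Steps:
O(q, o) = -8010 + 297*q (O(q, o) = 9*(33*q - 890) = 9*(-890 + 33*q) = -8010 + 297*q)
-887657/O(-13, -849) = -887657/(-8010 + 297*(-13)) = -887657/(-8010 - 3861) = -887657/(-11871) = -887657*(-1/11871) = 887657/11871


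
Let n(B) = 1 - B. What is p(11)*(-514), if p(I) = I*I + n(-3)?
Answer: -64250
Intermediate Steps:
p(I) = 4 + I**2 (p(I) = I*I + (1 - 1*(-3)) = I**2 + (1 + 3) = I**2 + 4 = 4 + I**2)
p(11)*(-514) = (4 + 11**2)*(-514) = (4 + 121)*(-514) = 125*(-514) = -64250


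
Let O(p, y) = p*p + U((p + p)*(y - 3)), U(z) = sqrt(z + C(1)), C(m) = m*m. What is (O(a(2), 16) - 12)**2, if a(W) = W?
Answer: (8 - sqrt(53))**2 ≈ 0.51824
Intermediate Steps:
C(m) = m**2
U(z) = sqrt(1 + z) (U(z) = sqrt(z + 1**2) = sqrt(z + 1) = sqrt(1 + z))
O(p, y) = p**2 + sqrt(1 + 2*p*(-3 + y)) (O(p, y) = p*p + sqrt(1 + (p + p)*(y - 3)) = p**2 + sqrt(1 + (2*p)*(-3 + y)) = p**2 + sqrt(1 + 2*p*(-3 + y)))
(O(a(2), 16) - 12)**2 = ((2**2 + sqrt(1 + 2*2*(-3 + 16))) - 12)**2 = ((4 + sqrt(1 + 2*2*13)) - 12)**2 = ((4 + sqrt(1 + 52)) - 12)**2 = ((4 + sqrt(53)) - 12)**2 = (-8 + sqrt(53))**2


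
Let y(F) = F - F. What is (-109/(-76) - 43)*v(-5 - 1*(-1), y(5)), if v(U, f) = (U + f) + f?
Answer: 3159/19 ≈ 166.26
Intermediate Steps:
y(F) = 0
v(U, f) = U + 2*f
(-109/(-76) - 43)*v(-5 - 1*(-1), y(5)) = (-109/(-76) - 43)*((-5 - 1*(-1)) + 2*0) = (-109*(-1/76) - 43)*((-5 + 1) + 0) = (109/76 - 43)*(-4 + 0) = -3159/76*(-4) = 3159/19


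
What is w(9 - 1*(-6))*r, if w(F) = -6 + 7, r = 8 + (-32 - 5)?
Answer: -29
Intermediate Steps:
r = -29 (r = 8 - 37 = -29)
w(F) = 1
w(9 - 1*(-6))*r = 1*(-29) = -29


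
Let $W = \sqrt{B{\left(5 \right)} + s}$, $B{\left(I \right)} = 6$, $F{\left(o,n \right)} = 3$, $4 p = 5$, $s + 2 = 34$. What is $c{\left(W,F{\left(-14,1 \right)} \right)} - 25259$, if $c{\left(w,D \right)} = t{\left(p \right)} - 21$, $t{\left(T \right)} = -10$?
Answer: $-25290$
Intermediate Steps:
$s = 32$ ($s = -2 + 34 = 32$)
$p = \frac{5}{4}$ ($p = \frac{1}{4} \cdot 5 = \frac{5}{4} \approx 1.25$)
$W = \sqrt{38}$ ($W = \sqrt{6 + 32} = \sqrt{38} \approx 6.1644$)
$c{\left(w,D \right)} = -31$ ($c{\left(w,D \right)} = -10 - 21 = -31$)
$c{\left(W,F{\left(-14,1 \right)} \right)} - 25259 = -31 - 25259 = -25290$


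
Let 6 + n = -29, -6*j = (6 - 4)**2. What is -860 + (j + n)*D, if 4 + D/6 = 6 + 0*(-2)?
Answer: -1288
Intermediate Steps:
j = -2/3 (j = -(6 - 4)**2/6 = -1/6*2**2 = -1/6*4 = -2/3 ≈ -0.66667)
n = -35 (n = -6 - 29 = -35)
D = 12 (D = -24 + 6*(6 + 0*(-2)) = -24 + 6*(6 + 0) = -24 + 6*6 = -24 + 36 = 12)
-860 + (j + n)*D = -860 + (-2/3 - 35)*12 = -860 - 107/3*12 = -860 - 428 = -1288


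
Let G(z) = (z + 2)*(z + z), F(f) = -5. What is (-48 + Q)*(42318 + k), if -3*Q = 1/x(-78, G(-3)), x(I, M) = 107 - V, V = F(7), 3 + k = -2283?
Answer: -13451586/7 ≈ -1.9217e+6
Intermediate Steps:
G(z) = 2*z*(2 + z) (G(z) = (2 + z)*(2*z) = 2*z*(2 + z))
k = -2286 (k = -3 - 2283 = -2286)
V = -5
x(I, M) = 112 (x(I, M) = 107 - 1*(-5) = 107 + 5 = 112)
Q = -1/336 (Q = -⅓/112 = -⅓*1/112 = -1/336 ≈ -0.0029762)
(-48 + Q)*(42318 + k) = (-48 - 1/336)*(42318 - 2286) = -16129/336*40032 = -13451586/7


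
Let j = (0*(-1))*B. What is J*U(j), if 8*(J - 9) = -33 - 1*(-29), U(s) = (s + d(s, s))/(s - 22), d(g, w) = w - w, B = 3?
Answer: 0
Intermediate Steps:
j = 0 (j = (0*(-1))*3 = 0*3 = 0)
d(g, w) = 0
U(s) = s/(-22 + s) (U(s) = (s + 0)/(s - 22) = s/(-22 + s))
J = 17/2 (J = 9 + (-33 - 1*(-29))/8 = 9 + (-33 + 29)/8 = 9 + (⅛)*(-4) = 9 - ½ = 17/2 ≈ 8.5000)
J*U(j) = 17*(0/(-22 + 0))/2 = 17*(0/(-22))/2 = 17*(0*(-1/22))/2 = (17/2)*0 = 0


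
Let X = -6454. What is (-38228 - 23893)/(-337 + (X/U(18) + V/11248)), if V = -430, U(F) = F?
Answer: 3144316536/35208175 ≈ 89.306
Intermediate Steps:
(-38228 - 23893)/(-337 + (X/U(18) + V/11248)) = (-38228 - 23893)/(-337 + (-6454/18 - 430/11248)) = -62121/(-337 + (-6454*1/18 - 430*1/11248)) = -62121/(-337 + (-3227/9 - 215/5624)) = -62121/(-337 - 18150583/50616) = -62121/(-35208175/50616) = -62121*(-50616/35208175) = 3144316536/35208175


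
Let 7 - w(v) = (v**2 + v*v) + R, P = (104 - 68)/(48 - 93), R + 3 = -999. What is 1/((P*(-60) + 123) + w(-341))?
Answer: -1/231382 ≈ -4.3219e-6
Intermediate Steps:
R = -1002 (R = -3 - 999 = -1002)
P = -4/5 (P = 36/(-45) = 36*(-1/45) = -4/5 ≈ -0.80000)
w(v) = 1009 - 2*v**2 (w(v) = 7 - ((v**2 + v*v) - 1002) = 7 - ((v**2 + v**2) - 1002) = 7 - (2*v**2 - 1002) = 7 - (-1002 + 2*v**2) = 7 + (1002 - 2*v**2) = 1009 - 2*v**2)
1/((P*(-60) + 123) + w(-341)) = 1/((-4/5*(-60) + 123) + (1009 - 2*(-341)**2)) = 1/((48 + 123) + (1009 - 2*116281)) = 1/(171 + (1009 - 232562)) = 1/(171 - 231553) = 1/(-231382) = -1/231382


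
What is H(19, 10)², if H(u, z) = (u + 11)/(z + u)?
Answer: 900/841 ≈ 1.0702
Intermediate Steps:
H(u, z) = (11 + u)/(u + z)
H(19, 10)² = ((11 + 19)/(19 + 10))² = (30/29)² = 900/841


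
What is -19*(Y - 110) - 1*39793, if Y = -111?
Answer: -35594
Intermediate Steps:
-19*(Y - 110) - 1*39793 = -19*(-111 - 110) - 1*39793 = -19*(-221) - 39793 = 4199 - 39793 = -35594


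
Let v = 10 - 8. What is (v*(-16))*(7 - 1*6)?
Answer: -32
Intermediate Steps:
v = 2
(v*(-16))*(7 - 1*6) = (2*(-16))*(7 - 1*6) = -32*(7 - 6) = -32*1 = -32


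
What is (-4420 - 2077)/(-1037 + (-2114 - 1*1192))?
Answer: 6497/4343 ≈ 1.4960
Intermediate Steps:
(-4420 - 2077)/(-1037 + (-2114 - 1*1192)) = -6497/(-1037 + (-2114 - 1192)) = -6497/(-1037 - 3306) = -6497/(-4343) = -6497*(-1/4343) = 6497/4343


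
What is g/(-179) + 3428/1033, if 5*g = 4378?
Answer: -1454414/924535 ≈ -1.5731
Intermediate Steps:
g = 4378/5 (g = (⅕)*4378 = 4378/5 ≈ 875.60)
g/(-179) + 3428/1033 = (4378/5)/(-179) + 3428/1033 = (4378/5)*(-1/179) + 3428*(1/1033) = -4378/895 + 3428/1033 = -1454414/924535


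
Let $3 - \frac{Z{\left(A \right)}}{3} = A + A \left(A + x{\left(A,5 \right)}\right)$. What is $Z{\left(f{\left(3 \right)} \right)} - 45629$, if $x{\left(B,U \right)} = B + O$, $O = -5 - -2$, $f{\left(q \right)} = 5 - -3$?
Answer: $-45956$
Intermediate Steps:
$f{\left(q \right)} = 8$ ($f{\left(q \right)} = 5 + 3 = 8$)
$O = -3$ ($O = -5 + 2 = -3$)
$x{\left(B,U \right)} = -3 + B$ ($x{\left(B,U \right)} = B - 3 = -3 + B$)
$Z{\left(A \right)} = 9 - 3 A - 3 A \left(-3 + 2 A\right)$ ($Z{\left(A \right)} = 9 - 3 \left(A + A \left(A + \left(-3 + A\right)\right)\right) = 9 - 3 \left(A + A \left(-3 + 2 A\right)\right) = 9 - \left(3 A + 3 A \left(-3 + 2 A\right)\right) = 9 - 3 A - 3 A \left(-3 + 2 A\right)$)
$Z{\left(f{\left(3 \right)} \right)} - 45629 = \left(9 - 6 \cdot 8^{2} + 6 \cdot 8\right) - 45629 = \left(9 - 384 + 48\right) - 45629 = -327 - 45629 = -45956$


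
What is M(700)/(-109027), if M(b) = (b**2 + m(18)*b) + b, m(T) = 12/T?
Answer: -1473500/327081 ≈ -4.5050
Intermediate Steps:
M(b) = b**2 + 5*b/3 (M(b) = (b**2 + (12/18)*b) + b = (b**2 + (12*(1/18))*b) + b = (b**2 + 2*b/3) + b = b**2 + 5*b/3)
M(700)/(-109027) = ((1/3)*700*(5 + 3*700))/(-109027) = ((1/3)*700*(5 + 2100))*(-1/109027) = ((1/3)*700*2105)*(-1/109027) = (1473500/3)*(-1/109027) = -1473500/327081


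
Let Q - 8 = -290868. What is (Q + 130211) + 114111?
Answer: -46538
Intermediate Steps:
Q = -290860 (Q = 8 - 290868 = -290860)
(Q + 130211) + 114111 = (-290860 + 130211) + 114111 = -160649 + 114111 = -46538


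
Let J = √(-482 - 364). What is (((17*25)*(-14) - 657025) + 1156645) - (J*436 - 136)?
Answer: 493806 - 1308*I*√94 ≈ 4.9381e+5 - 12682.0*I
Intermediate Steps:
J = 3*I*√94 (J = √(-846) = 3*I*√94 ≈ 29.086*I)
(((17*25)*(-14) - 657025) + 1156645) - (J*436 - 136) = (((17*25)*(-14) - 657025) + 1156645) - ((3*I*√94)*436 - 136) = ((425*(-14) - 657025) + 1156645) - (1308*I*√94 - 136) = ((-5950 - 657025) + 1156645) - (-136 + 1308*I*√94) = (-662975 + 1156645) + (136 - 1308*I*√94) = 493670 + (136 - 1308*I*√94) = 493806 - 1308*I*√94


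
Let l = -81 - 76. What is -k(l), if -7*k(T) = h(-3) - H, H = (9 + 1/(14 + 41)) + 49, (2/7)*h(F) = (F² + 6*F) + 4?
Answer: -8307/770 ≈ -10.788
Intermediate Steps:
h(F) = 14 + 21*F + 7*F²/2 (h(F) = 7*((F² + 6*F) + 4)/2 = 7*(4 + F² + 6*F)/2 = 14 + 21*F + 7*F²/2)
H = 3191/55 (H = (9 + 1/55) + 49 = 496/55 + 49 = 3191/55 ≈ 58.018)
l = -157
k(T) = 8307/770 (k(T) = -((14 + 21*(-3) + (7/2)*(-3)²) - 1*3191/55)/7 = -((14 - 63 + (7/2)*9) - 3191/55)/7 = -((14 - 63 + 63/2) - 3191/55)/7 = -(-35/2 - 3191/55)/7 = -⅐*(-8307/110) = 8307/770)
-k(l) = -1*8307/770 = -8307/770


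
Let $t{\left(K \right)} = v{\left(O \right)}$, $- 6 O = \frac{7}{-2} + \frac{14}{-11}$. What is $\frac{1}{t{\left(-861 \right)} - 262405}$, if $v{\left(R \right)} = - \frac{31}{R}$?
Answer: $- \frac{35}{9185539} \approx -3.8103 \cdot 10^{-6}$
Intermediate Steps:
$O = \frac{35}{44}$ ($O = - \frac{\frac{7}{-2} + \frac{14}{-11}}{6} = - \frac{7 \left(- \frac{1}{2}\right) + 14 \left(- \frac{1}{11}\right)}{6} = - \frac{- \frac{7}{2} - \frac{14}{11}}{6} = \left(- \frac{1}{6}\right) \left(- \frac{105}{22}\right) = \frac{35}{44} \approx 0.79545$)
$t{\left(K \right)} = - \frac{1364}{35}$ ($t{\left(K \right)} = - \frac{31}{\frac{35}{44}} = \left(-31\right) \frac{44}{35} = - \frac{1364}{35}$)
$\frac{1}{t{\left(-861 \right)} - 262405} = \frac{1}{- \frac{1364}{35} - 262405} = \frac{1}{- \frac{9185539}{35}} = - \frac{35}{9185539}$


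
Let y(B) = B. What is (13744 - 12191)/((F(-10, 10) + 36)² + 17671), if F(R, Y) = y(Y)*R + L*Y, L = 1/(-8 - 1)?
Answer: 125793/1774747 ≈ 0.070879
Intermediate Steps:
L = -⅑ (L = 1/(-9) = -⅑ ≈ -0.11111)
F(R, Y) = -Y/9 + R*Y (F(R, Y) = Y*R - Y/9 = R*Y - Y/9 = -Y/9 + R*Y)
(13744 - 12191)/((F(-10, 10) + 36)² + 17671) = (13744 - 12191)/((10*(-⅑ - 10) + 36)² + 17671) = 1553/((10*(-91/9) + 36)² + 17671) = 1553/((-910/9 + 36)² + 17671) = 1553/((-586/9)² + 17671) = 1553/(343396/81 + 17671) = 1553/(1774747/81) = 1553*(81/1774747) = 125793/1774747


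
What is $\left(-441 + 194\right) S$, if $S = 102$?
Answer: $-25194$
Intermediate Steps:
$\left(-441 + 194\right) S = \left(-441 + 194\right) 102 = \left(-247\right) 102 = -25194$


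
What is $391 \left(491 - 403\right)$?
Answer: $34408$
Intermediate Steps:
$391 \left(491 - 403\right) = 391 \cdot 88 = 34408$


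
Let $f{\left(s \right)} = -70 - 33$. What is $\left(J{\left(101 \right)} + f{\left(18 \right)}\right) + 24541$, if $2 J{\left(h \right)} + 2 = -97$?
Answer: $\frac{48777}{2} \approx 24389.0$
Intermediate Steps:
$f{\left(s \right)} = -103$ ($f{\left(s \right)} = -70 - 33 = -103$)
$J{\left(h \right)} = - \frac{99}{2}$ ($J{\left(h \right)} = -1 + \frac{1}{2} \left(-97\right) = -1 - \frac{97}{2} = - \frac{99}{2}$)
$\left(J{\left(101 \right)} + f{\left(18 \right)}\right) + 24541 = \left(- \frac{99}{2} - 103\right) + 24541 = - \frac{305}{2} + 24541 = \frac{48777}{2}$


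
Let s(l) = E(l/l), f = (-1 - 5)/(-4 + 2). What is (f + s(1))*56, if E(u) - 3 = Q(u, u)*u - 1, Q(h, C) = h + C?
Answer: 392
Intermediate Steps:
Q(h, C) = C + h
f = 3 (f = -6/(-2) = -6*(-½) = 3)
E(u) = 2 + 2*u² (E(u) = 3 + ((u + u)*u - 1) = 3 + ((2*u)*u - 1) = 3 + (2*u² - 1) = 3 + (-1 + 2*u²) = 2 + 2*u²)
s(l) = 4 (s(l) = 2 + 2*(l/l)² = 2 + 2*1² = 2 + 2*1 = 2 + 2 = 4)
(f + s(1))*56 = (3 + 4)*56 = 7*56 = 392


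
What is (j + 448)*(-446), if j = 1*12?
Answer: -205160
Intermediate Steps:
j = 12
(j + 448)*(-446) = (12 + 448)*(-446) = 460*(-446) = -205160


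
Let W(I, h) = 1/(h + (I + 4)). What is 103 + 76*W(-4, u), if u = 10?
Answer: 553/5 ≈ 110.60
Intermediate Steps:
W(I, h) = 1/(4 + I + h) (W(I, h) = 1/(h + (4 + I)) = 1/(4 + I + h))
103 + 76*W(-4, u) = 103 + 76/(4 - 4 + 10) = 103 + 76/10 = 103 + 76*(⅒) = 103 + 38/5 = 553/5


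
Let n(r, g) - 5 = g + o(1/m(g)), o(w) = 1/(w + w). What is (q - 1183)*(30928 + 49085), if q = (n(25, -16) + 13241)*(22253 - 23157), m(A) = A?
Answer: -956465080323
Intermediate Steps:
o(w) = 1/(2*w)
n(r, g) = 5 + 3*g/2 (n(r, g) = 5 + (g + 1/(2*(1/g))) = 5 + (g + g/2) = 5 + 3*g/2)
q = -11952688 (q = ((5 + (3/2)*(-16)) + 13241)*(22253 - 23157) = ((5 - 24) + 13241)*(-904) = (-19 + 13241)*(-904) = 13222*(-904) = -11952688)
(q - 1183)*(30928 + 49085) = (-11952688 - 1183)*(30928 + 49085) = -11953871*80013 = -956465080323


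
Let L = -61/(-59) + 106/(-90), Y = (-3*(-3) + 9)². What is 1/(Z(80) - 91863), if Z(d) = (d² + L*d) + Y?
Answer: -531/45214921 ≈ -1.1744e-5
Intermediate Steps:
Y = 324 (Y = (9 + 9)² = 18² = 324)
L = -382/2655 (L = -61*(-1/59) + 106*(-1/90) = 61/59 - 53/45 = -382/2655 ≈ -0.14388)
Z(d) = 324 + d² - 382*d/2655 (Z(d) = (d² - 382*d/2655) + 324 = 324 + d² - 382*d/2655)
1/(Z(80) - 91863) = 1/((324 + 80² - 382/2655*80) - 91863) = 1/((324 + 6400 - 6112/531) - 91863) = 1/(3564332/531 - 91863) = 1/(-45214921/531) = -531/45214921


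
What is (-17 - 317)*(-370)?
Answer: 123580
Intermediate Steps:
(-17 - 317)*(-370) = -334*(-370) = 123580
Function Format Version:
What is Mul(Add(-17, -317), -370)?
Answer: 123580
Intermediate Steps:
Mul(Add(-17, -317), -370) = Mul(-334, -370) = 123580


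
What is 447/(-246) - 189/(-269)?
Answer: -24583/22058 ≈ -1.1145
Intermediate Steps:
447/(-246) - 189/(-269) = 447*(-1/246) - 189*(-1/269) = -149/82 + 189/269 = -24583/22058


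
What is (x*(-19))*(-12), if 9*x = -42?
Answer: -1064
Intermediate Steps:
x = -14/3 (x = (⅑)*(-42) = -14/3 ≈ -4.6667)
(x*(-19))*(-12) = -14/3*(-19)*(-12) = (266/3)*(-12) = -1064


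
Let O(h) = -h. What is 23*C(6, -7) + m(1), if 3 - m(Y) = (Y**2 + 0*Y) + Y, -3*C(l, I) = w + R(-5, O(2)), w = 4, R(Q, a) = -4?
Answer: 1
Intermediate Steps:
C(l, I) = 0 (C(l, I) = -(4 - 4)/3 = -1/3*0 = 0)
m(Y) = 3 - Y - Y**2 (m(Y) = 3 - ((Y**2 + 0*Y) + Y) = 3 - ((Y**2 + 0) + Y) = 3 - (Y**2 + Y) = 3 - (Y + Y**2) = 3 + (-Y - Y**2) = 3 - Y - Y**2)
23*C(6, -7) + m(1) = 23*0 + (3 - 1*1 - 1*1**2) = 0 + (3 - 1 - 1*1) = 0 + (3 - 1 - 1) = 0 + 1 = 1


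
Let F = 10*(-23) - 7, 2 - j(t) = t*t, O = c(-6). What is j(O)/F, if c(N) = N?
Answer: 34/237 ≈ 0.14346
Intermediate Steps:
O = -6
j(t) = 2 - t² (j(t) = 2 - t*t = 2 - t²)
F = -237 (F = -230 - 7 = -237)
j(O)/F = (2 - 1*(-6)²)/(-237) = (2 - 1*36)*(-1/237) = (2 - 36)*(-1/237) = -34*(-1/237) = 34/237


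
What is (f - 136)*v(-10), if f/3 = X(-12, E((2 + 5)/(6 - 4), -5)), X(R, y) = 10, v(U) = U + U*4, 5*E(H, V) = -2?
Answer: 5300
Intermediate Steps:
E(H, V) = -2/5 (E(H, V) = (1/5)*(-2) = -2/5)
v(U) = 5*U (v(U) = U + 4*U = 5*U)
f = 30 (f = 3*10 = 30)
(f - 136)*v(-10) = (30 - 136)*(5*(-10)) = -106*(-50) = 5300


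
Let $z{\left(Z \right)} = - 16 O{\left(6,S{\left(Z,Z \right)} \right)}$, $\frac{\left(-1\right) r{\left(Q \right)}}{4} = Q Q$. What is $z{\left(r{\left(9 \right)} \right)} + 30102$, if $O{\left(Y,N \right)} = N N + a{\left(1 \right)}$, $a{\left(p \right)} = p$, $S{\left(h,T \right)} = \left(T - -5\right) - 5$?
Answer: $-1649530$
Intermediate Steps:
$S{\left(h,T \right)} = T$ ($S{\left(h,T \right)} = \left(T + 5\right) - 5 = \left(5 + T\right) - 5 = T$)
$r{\left(Q \right)} = - 4 Q^{2}$ ($r{\left(Q \right)} = - 4 Q Q = - 4 Q^{2}$)
$O{\left(Y,N \right)} = 1 + N^{2}$ ($O{\left(Y,N \right)} = N N + 1 = N^{2} + 1 = 1 + N^{2}$)
$z{\left(Z \right)} = -16 - 16 Z^{2}$ ($z{\left(Z \right)} = - 16 \left(1 + Z^{2}\right) = -16 - 16 Z^{2}$)
$z{\left(r{\left(9 \right)} \right)} + 30102 = \left(-16 - 16 \left(- 4 \cdot 9^{2}\right)^{2}\right) + 30102 = \left(-16 - 16 \left(\left(-4\right) 81\right)^{2}\right) + 30102 = \left(-16 - 16 \left(-324\right)^{2}\right) + 30102 = \left(-16 - 1679616\right) + 30102 = -1679632 + 30102 = -1649530$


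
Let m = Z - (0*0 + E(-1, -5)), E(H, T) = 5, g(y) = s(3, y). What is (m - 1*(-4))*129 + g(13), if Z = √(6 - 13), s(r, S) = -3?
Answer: -132 + 129*I*√7 ≈ -132.0 + 341.3*I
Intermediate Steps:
g(y) = -3
Z = I*√7 (Z = √(-7) = I*√7 ≈ 2.6458*I)
m = -5 + I*√7 (m = I*√7 - (0*0 + 5) = I*√7 - (0 + 5) = I*√7 - 1*5 = I*√7 - 5 = -5 + I*√7 ≈ -5.0 + 2.6458*I)
(m - 1*(-4))*129 + g(13) = ((-5 + I*√7) - 1*(-4))*129 - 3 = ((-5 + I*√7) + 4)*129 - 3 = (-1 + I*√7)*129 - 3 = (-129 + 129*I*√7) - 3 = -132 + 129*I*√7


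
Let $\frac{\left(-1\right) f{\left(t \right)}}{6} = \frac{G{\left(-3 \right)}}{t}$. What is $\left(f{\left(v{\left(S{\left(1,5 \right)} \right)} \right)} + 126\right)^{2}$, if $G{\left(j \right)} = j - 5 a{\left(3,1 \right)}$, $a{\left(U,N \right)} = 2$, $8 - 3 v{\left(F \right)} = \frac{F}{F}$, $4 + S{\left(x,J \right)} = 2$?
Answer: $\frac{1245456}{49} \approx 25417.0$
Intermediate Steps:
$S{\left(x,J \right)} = -2$ ($S{\left(x,J \right)} = -4 + 2 = -2$)
$v{\left(F \right)} = \frac{7}{3}$ ($v{\left(F \right)} = \frac{8}{3} - \frac{F \frac{1}{F}}{3} = \frac{8}{3} - \frac{1}{3} = \frac{7}{3}$)
$G{\left(j \right)} = -10 + j$ ($G{\left(j \right)} = j - 10 = -10 + j$)
$f{\left(t \right)} = \frac{78}{t}$ ($f{\left(t \right)} = - 6 \frac{-10 - 3}{t} = - 6 \left(- \frac{13}{t}\right) = \frac{78}{t}$)
$\left(f{\left(v{\left(S{\left(1,5 \right)} \right)} \right)} + 126\right)^{2} = \left(\frac{78}{\frac{7}{3}} + 126\right)^{2} = \left(78 \cdot \frac{3}{7} + 126\right)^{2} = \left(\frac{234}{7} + 126\right)^{2} = \left(\frac{1116}{7}\right)^{2} = \frac{1245456}{49}$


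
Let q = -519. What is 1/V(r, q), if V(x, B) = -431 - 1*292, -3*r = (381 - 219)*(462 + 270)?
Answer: -1/723 ≈ -0.0013831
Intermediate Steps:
r = -39528 (r = -(381 - 219)*(462 + 270)/3 = -54*732 = -⅓*118584 = -39528)
V(x, B) = -723 (V(x, B) = -431 - 292 = -723)
1/V(r, q) = 1/(-723) = -1/723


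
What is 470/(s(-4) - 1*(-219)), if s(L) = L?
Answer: 94/43 ≈ 2.1860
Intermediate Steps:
470/(s(-4) - 1*(-219)) = 470/(-4 - 1*(-219)) = 470/(-4 + 219) = 470/215 = 470*(1/215) = 94/43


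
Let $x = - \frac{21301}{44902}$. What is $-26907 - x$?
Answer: $- \frac{1208156813}{44902} \approx -26907.0$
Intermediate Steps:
$x = - \frac{21301}{44902}$ ($x = \left(-21301\right) \frac{1}{44902} = - \frac{21301}{44902} \approx -0.47439$)
$-26907 - x = -26907 - - \frac{21301}{44902} = -26907 + \frac{21301}{44902} = - \frac{1208156813}{44902}$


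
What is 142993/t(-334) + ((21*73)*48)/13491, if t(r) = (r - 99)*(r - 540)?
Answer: 3308488299/567284558 ≈ 5.8321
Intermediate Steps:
t(r) = (-540 + r)*(-99 + r) (t(r) = (-99 + r)*(-540 + r) = (-540 + r)*(-99 + r))
142993/t(-334) + ((21*73)*48)/13491 = 142993/(53460 + (-334)² - 639*(-334)) + ((21*73)*48)/13491 = 142993/(53460 + 111556 + 213426) + (1533*48)*(1/13491) = 142993/378442 + 73584*(1/13491) = 142993*(1/378442) + 8176/1499 = 142993/378442 + 8176/1499 = 3308488299/567284558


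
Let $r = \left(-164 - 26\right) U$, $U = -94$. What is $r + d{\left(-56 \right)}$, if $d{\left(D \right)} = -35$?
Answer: $17825$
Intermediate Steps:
$r = 17860$ ($r = \left(-164 - 26\right) \left(-94\right) = \left(-190\right) \left(-94\right) = 17860$)
$r + d{\left(-56 \right)} = 17860 - 35 = 17825$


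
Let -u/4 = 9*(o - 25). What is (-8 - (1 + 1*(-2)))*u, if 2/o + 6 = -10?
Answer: -12663/2 ≈ -6331.5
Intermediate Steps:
o = -⅛ (o = 2/(-6 - 10) = 2/(-16) = 2*(-1/16) = -⅛ ≈ -0.12500)
u = 1809/2 (u = -36*(-⅛ - 25) = -36*(-201)/8 = -4*(-1809/8) = 1809/2 ≈ 904.50)
(-8 - (1 + 1*(-2)))*u = (-8 - (1 + 1*(-2)))*(1809/2) = (-8 - (1 - 2))*(1809/2) = (-8 - 1*(-1))*(1809/2) = (-8 + 1)*(1809/2) = -7*1809/2 = -12663/2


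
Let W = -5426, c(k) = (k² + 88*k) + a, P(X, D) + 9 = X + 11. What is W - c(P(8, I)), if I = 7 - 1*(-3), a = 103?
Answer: -6509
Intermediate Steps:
I = 10 (I = 7 + 3 = 10)
P(X, D) = 2 + X (P(X, D) = -9 + (X + 11) = -9 + (11 + X) = 2 + X)
c(k) = 103 + k² + 88*k (c(k) = (k² + 88*k) + 103 = 103 + k² + 88*k)
W - c(P(8, I)) = -5426 - (103 + (2 + 8)² + 88*(2 + 8)) = -5426 - (103 + 10² + 88*10) = -5426 - (103 + 100 + 880) = -5426 - 1*1083 = -5426 - 1083 = -6509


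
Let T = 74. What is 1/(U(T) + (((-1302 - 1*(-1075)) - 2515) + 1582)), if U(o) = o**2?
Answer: 1/4316 ≈ 0.00023170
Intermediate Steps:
1/(U(T) + (((-1302 - 1*(-1075)) - 2515) + 1582)) = 1/(74**2 + (((-1302 - 1*(-1075)) - 2515) + 1582)) = 1/(5476 + (((-1302 + 1075) - 2515) + 1582)) = 1/(5476 + ((-227 - 2515) + 1582)) = 1/(5476 + (-2742 + 1582)) = 1/(5476 - 1160) = 1/4316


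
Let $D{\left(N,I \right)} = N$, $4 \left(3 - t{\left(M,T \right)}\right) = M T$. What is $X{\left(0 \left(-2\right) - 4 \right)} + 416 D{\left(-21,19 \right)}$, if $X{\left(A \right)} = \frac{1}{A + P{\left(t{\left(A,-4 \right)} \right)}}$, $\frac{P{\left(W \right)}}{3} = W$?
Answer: $- \frac{61153}{7} \approx -8736.1$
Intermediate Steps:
$t{\left(M,T \right)} = 3 - \frac{M T}{4}$
$P{\left(W \right)} = 3 W$
$X{\left(A \right)} = \frac{1}{9 + 4 A}$ ($X{\left(A \right)} = \frac{1}{A + 3 \left(3 - \frac{1}{4} A \left(-4\right)\right)} = \frac{1}{A + 3 \left(3 + A\right)} = \frac{1}{A + \left(9 + 3 A\right)} = \frac{1}{9 + 4 A}$)
$X{\left(0 \left(-2\right) - 4 \right)} + 416 D{\left(-21,19 \right)} = \frac{1}{9 + 4 \left(0 \left(-2\right) - 4\right)} + 416 \left(-21\right) = \frac{1}{9 + 4 \left(0 - 4\right)} - 8736 = \frac{1}{9 + 4 \left(-4\right)} - 8736 = \frac{1}{9 - 16} - 8736 = \frac{1}{-7} - 8736 = - \frac{1}{7} - 8736 = - \frac{61153}{7}$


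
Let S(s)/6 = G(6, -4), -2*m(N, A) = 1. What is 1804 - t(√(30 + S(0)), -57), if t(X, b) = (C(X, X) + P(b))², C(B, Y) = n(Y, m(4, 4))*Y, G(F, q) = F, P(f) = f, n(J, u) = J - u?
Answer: 3413/2 - 9*√66 ≈ 1633.4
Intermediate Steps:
m(N, A) = -½ (m(N, A) = -½*1 = -½)
C(B, Y) = Y*(½ + Y) (C(B, Y) = (Y - 1*(-½))*Y = (Y + ½)*Y = (½ + Y)*Y = Y*(½ + Y))
S(s) = 36 (S(s) = 6*6 = 36)
t(X, b) = (b + X*(½ + X))² (t(X, b) = (X*(½ + X) + b)² = (b + X*(½ + X))²)
1804 - t(√(30 + S(0)), -57) = 1804 - (2*(-57) + √(30 + 36)*(1 + 2*√(30 + 36)))²/4 = 1804 - (-114 + √66*(1 + 2*√66))²/4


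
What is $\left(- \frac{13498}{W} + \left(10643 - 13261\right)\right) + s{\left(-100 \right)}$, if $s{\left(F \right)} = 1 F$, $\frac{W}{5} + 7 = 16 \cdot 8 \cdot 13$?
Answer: $- \frac{22532128}{8285} \approx -2719.6$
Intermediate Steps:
$W = 8285$ ($W = -35 + 5 \cdot 16 \cdot 8 \cdot 13 = -35 + 5 \cdot 128 \cdot 13 = -35 + 5 \cdot 1664 = -35 + 8320 = 8285$)
$s{\left(F \right)} = F$
$\left(- \frac{13498}{W} + \left(10643 - 13261\right)\right) + s{\left(-100 \right)} = \left(- \frac{13498}{8285} + \left(10643 - 13261\right)\right) - 100 = \left(\left(-13498\right) \frac{1}{8285} + \left(10643 - 13261\right)\right) - 100 = \left(- \frac{13498}{8285} - 2618\right) - 100 = - \frac{21703628}{8285} - 100 = - \frac{22532128}{8285}$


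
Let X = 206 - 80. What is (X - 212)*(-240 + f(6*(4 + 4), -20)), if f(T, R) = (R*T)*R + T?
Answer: -1634688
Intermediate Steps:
X = 126
f(T, R) = T + T*R**2 (f(T, R) = T*R**2 + T = T + T*R**2)
(X - 212)*(-240 + f(6*(4 + 4), -20)) = (126 - 212)*(-240 + (6*(4 + 4))*(1 + (-20)**2)) = -86*(-240 + (6*8)*(1 + 400)) = -86*(-240 + 48*401) = -86*(-240 + 19248) = -86*19008 = -1634688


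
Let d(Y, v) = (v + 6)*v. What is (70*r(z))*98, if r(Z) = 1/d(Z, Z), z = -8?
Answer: 1715/4 ≈ 428.75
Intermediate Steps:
d(Y, v) = v*(6 + v) (d(Y, v) = (6 + v)*v = v*(6 + v))
r(Z) = 1/(Z*(6 + Z))
(70*r(z))*98 = (70*(1/((-8)*(6 - 8))))*98 = (70*(-1/8/(-2)))*98 = (70*(-1/8*(-1/2)))*98 = (70*(1/16))*98 = (35/8)*98 = 1715/4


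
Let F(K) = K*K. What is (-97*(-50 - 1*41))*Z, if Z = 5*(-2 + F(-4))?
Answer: 617890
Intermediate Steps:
F(K) = K²
Z = 70 (Z = 5*(-2 + (-4)²) = 5*(-2 + 16) = 5*14 = 70)
(-97*(-50 - 1*41))*Z = -97*(-50 - 1*41)*70 = -97*(-50 - 41)*70 = -97*(-91)*70 = 8827*70 = 617890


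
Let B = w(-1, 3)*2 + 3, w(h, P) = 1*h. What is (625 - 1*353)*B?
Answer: 272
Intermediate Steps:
w(h, P) = h
B = 1 (B = -1*2 + 3 = -2 + 3 = 1)
(625 - 1*353)*B = (625 - 1*353)*1 = (625 - 353)*1 = 272*1 = 272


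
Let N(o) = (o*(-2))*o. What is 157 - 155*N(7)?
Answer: 15347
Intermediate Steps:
N(o) = -2*o² (N(o) = (-2*o)*o = -2*o²)
157 - 155*N(7) = 157 - (-310)*7² = 157 - (-310)*49 = 157 - 155*(-98) = 157 + 15190 = 15347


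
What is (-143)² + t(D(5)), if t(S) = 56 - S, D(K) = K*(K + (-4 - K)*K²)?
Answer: 21605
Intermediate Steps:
D(K) = K*(K + K²*(-4 - K))
(-143)² + t(D(5)) = (-143)² + (56 - 5²*(1 - 1*5² - 4*5)) = 20449 + (56 - 25*(1 - 1*25 - 20)) = 20449 + (56 - 25*(1 - 25 - 20)) = 20449 + (56 - 25*(-44)) = 20449 + (56 - 1*(-1100)) = 20449 + (56 + 1100) = 20449 + 1156 = 21605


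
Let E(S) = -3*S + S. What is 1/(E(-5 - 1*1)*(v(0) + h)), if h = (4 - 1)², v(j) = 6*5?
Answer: 1/468 ≈ 0.0021368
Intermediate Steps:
v(j) = 30
E(S) = -2*S
h = 9 (h = 3² = 9)
1/(E(-5 - 1*1)*(v(0) + h)) = 1/((-2*(-5 - 1*1))*(30 + 9)) = 1/(-2*(-5 - 1)*39) = 1/(-2*(-6)*39) = 1/(12*39) = 1/468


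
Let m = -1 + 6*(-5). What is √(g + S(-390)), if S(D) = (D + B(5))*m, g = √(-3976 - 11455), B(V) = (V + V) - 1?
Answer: √(11811 + I*√15431) ≈ 108.68 + 0.5715*I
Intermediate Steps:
B(V) = -1 + 2*V (B(V) = 2*V - 1 = -1 + 2*V)
m = -31 (m = -1 - 30 = -31)
g = I*√15431 (g = √(-15431) = I*√15431 ≈ 124.22*I)
S(D) = -279 - 31*D (S(D) = (D + (-1 + 2*5))*(-31) = (D + (-1 + 10))*(-31) = (D + 9)*(-31) = (9 + D)*(-31) = -279 - 31*D)
√(g + S(-390)) = √(I*√15431 + (-279 - 31*(-390))) = √(I*√15431 + (-279 + 12090)) = √(I*√15431 + 11811) = √(11811 + I*√15431)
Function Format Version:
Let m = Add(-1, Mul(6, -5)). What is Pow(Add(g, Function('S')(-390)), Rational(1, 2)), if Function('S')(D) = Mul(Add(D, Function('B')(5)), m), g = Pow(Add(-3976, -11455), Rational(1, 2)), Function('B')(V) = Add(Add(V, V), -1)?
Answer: Pow(Add(11811, Mul(I, Pow(15431, Rational(1, 2)))), Rational(1, 2)) ≈ Add(108.68, Mul(0.5715, I))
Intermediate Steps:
Function('B')(V) = Add(-1, Mul(2, V)) (Function('B')(V) = Add(Mul(2, V), -1) = Add(-1, Mul(2, V)))
m = -31 (m = Add(-1, -30) = -31)
g = Mul(I, Pow(15431, Rational(1, 2))) (g = Pow(-15431, Rational(1, 2)) = Mul(I, Pow(15431, Rational(1, 2))) ≈ Mul(124.22, I))
Function('S')(D) = Add(-279, Mul(-31, D)) (Function('S')(D) = Mul(Add(D, Add(-1, Mul(2, 5))), -31) = Mul(Add(D, Add(-1, 10)), -31) = Mul(Add(D, 9), -31) = Mul(Add(9, D), -31) = Add(-279, Mul(-31, D)))
Pow(Add(g, Function('S')(-390)), Rational(1, 2)) = Pow(Add(Mul(I, Pow(15431, Rational(1, 2))), Add(-279, Mul(-31, -390))), Rational(1, 2)) = Pow(Add(Mul(I, Pow(15431, Rational(1, 2))), Add(-279, 12090)), Rational(1, 2)) = Pow(Add(Mul(I, Pow(15431, Rational(1, 2))), 11811), Rational(1, 2)) = Pow(Add(11811, Mul(I, Pow(15431, Rational(1, 2)))), Rational(1, 2))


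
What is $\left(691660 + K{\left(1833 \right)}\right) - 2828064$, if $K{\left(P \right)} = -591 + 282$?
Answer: $-2136713$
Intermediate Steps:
$K{\left(P \right)} = -309$
$\left(691660 + K{\left(1833 \right)}\right) - 2828064 = \left(691660 - 309\right) - 2828064 = 691351 - 2828064 = -2136713$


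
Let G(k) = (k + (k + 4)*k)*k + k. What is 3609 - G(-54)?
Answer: 146547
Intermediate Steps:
G(k) = k + k*(k + k*(4 + k)) (G(k) = (k + (4 + k)*k)*k + k = (k + k*(4 + k))*k + k = k*(k + k*(4 + k)) + k = k + k*(k + k*(4 + k)))
3609 - G(-54) = 3609 - (-54)*(1 + (-54)**2 + 5*(-54)) = 3609 - (-54)*(1 + 2916 - 270) = 3609 - (-54)*2647 = 3609 - 1*(-142938) = 3609 + 142938 = 146547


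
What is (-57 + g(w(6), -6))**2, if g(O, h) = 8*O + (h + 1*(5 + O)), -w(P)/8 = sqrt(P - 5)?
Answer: 16900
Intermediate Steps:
w(P) = -8*sqrt(-5 + P) (w(P) = -8*sqrt(P - 5) = -8*sqrt(-5 + P))
g(O, h) = 5 + h + 9*O (g(O, h) = 8*O + (h + (5 + O)) = 8*O + (5 + O + h) = 5 + h + 9*O)
(-57 + g(w(6), -6))**2 = (-57 + (5 - 6 + 9*(-8*sqrt(-5 + 6))))**2 = (-57 + (5 - 6 + 9*(-8*sqrt(1))))**2 = (-57 + (5 - 6 + 9*(-8*1)))**2 = (-57 + (5 - 6 + 9*(-8)))**2 = (-57 + (5 - 6 - 72))**2 = (-57 - 73)**2 = (-130)**2 = 16900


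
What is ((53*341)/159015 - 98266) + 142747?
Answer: 7073164288/159015 ≈ 44481.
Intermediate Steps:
((53*341)/159015 - 98266) + 142747 = (18073*(1/159015) - 98266) + 142747 = (18073/159015 - 98266) + 142747 = -15625749917/159015 + 142747 = 7073164288/159015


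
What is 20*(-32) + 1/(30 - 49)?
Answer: -12161/19 ≈ -640.05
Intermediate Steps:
20*(-32) + 1/(30 - 49) = -640 + 1/(-19) = -640 - 1/19 = -12161/19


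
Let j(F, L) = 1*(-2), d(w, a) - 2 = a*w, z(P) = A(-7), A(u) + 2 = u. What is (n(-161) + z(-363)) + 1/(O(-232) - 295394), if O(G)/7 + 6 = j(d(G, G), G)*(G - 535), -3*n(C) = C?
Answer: 38149529/854094 ≈ 44.667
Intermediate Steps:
n(C) = -C/3
A(u) = -2 + u
z(P) = -9 (z(P) = -2 - 7 = -9)
d(w, a) = 2 + a*w
j(F, L) = -2
O(G) = 7448 - 14*G (O(G) = -42 + 7*(-2*(G - 535)) = -42 + 7*(-2*(-535 + G)) = -42 + 7*(1070 - 2*G) = -42 + (7490 - 14*G) = 7448 - 14*G)
(n(-161) + z(-363)) + 1/(O(-232) - 295394) = (-⅓*(-161) - 9) + 1/((7448 - 14*(-232)) - 295394) = (161/3 - 9) + 1/((7448 + 3248) - 295394) = 134/3 + 1/(10696 - 295394) = 134/3 + 1/(-284698) = 134/3 - 1/284698 = 38149529/854094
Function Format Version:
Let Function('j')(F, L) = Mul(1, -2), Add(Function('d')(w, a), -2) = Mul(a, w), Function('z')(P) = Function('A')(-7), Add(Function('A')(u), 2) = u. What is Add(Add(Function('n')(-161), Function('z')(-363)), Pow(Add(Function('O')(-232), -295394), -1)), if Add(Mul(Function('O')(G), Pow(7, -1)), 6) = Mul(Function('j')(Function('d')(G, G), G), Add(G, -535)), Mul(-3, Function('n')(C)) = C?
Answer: Rational(38149529, 854094) ≈ 44.667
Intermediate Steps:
Function('n')(C) = Mul(Rational(-1, 3), C)
Function('A')(u) = Add(-2, u)
Function('z')(P) = -9 (Function('z')(P) = Add(-2, -7) = -9)
Function('d')(w, a) = Add(2, Mul(a, w))
Function('j')(F, L) = -2
Function('O')(G) = Add(7448, Mul(-14, G)) (Function('O')(G) = Add(-42, Mul(7, Mul(-2, Add(G, -535)))) = Add(-42, Mul(7, Mul(-2, Add(-535, G)))) = Add(-42, Mul(7, Add(1070, Mul(-2, G)))) = Add(-42, Add(7490, Mul(-14, G))) = Add(7448, Mul(-14, G)))
Add(Add(Function('n')(-161), Function('z')(-363)), Pow(Add(Function('O')(-232), -295394), -1)) = Add(Add(Mul(Rational(-1, 3), -161), -9), Pow(Add(Add(7448, Mul(-14, -232)), -295394), -1)) = Add(Add(Rational(161, 3), -9), Pow(Add(Add(7448, 3248), -295394), -1)) = Add(Rational(134, 3), Pow(Add(10696, -295394), -1)) = Add(Rational(134, 3), Pow(-284698, -1)) = Add(Rational(134, 3), Rational(-1, 284698)) = Rational(38149529, 854094)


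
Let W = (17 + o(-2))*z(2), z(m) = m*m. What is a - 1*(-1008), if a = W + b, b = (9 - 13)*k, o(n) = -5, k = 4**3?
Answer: 800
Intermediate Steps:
z(m) = m**2
k = 64
b = -256 (b = (9 - 13)*64 = -4*64 = -256)
W = 48 (W = (17 - 5)*2**2 = 12*4 = 48)
a = -208 (a = 48 - 256 = -208)
a - 1*(-1008) = -208 - 1*(-1008) = -208 + 1008 = 800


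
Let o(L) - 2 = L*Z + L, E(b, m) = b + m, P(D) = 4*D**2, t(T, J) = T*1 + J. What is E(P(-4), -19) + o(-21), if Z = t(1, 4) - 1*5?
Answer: 26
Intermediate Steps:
t(T, J) = J + T (t(T, J) = T + J = J + T)
Z = 0 (Z = (4 + 1) - 1*5 = 5 - 5 = 0)
o(L) = 2 + L (o(L) = 2 + (L*0 + L) = 2 + (0 + L) = 2 + L)
E(P(-4), -19) + o(-21) = (4*(-4)**2 - 19) + (2 - 21) = (4*16 - 19) - 19 = (64 - 19) - 19 = 45 - 19 = 26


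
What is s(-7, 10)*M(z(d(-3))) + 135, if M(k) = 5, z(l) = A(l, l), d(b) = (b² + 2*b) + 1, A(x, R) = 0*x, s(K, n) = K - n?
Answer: 50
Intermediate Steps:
A(x, R) = 0
d(b) = 1 + b² + 2*b
z(l) = 0
s(-7, 10)*M(z(d(-3))) + 135 = (-7 - 1*10)*5 + 135 = (-7 - 10)*5 + 135 = -17*5 + 135 = -85 + 135 = 50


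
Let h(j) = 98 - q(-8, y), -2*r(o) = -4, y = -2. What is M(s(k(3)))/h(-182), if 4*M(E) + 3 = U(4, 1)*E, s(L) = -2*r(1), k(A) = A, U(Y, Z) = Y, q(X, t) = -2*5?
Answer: -19/432 ≈ -0.043981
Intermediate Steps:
q(X, t) = -10
r(o) = 2 (r(o) = -½*(-4) = 2)
s(L) = -4 (s(L) = -2*2 = -4)
h(j) = 108 (h(j) = 98 - 1*(-10) = 98 + 10 = 108)
M(E) = -¾ + E (M(E) = -¾ + (4*E)/4 = -¾ + E)
M(s(k(3)))/h(-182) = (-¾ - 4)/108 = -19/4*1/108 = -19/432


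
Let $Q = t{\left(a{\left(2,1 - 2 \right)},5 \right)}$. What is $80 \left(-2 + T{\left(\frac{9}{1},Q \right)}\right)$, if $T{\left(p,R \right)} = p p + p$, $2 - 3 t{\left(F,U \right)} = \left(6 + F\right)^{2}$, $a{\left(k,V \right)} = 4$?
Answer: $7040$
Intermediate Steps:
$t{\left(F,U \right)} = \frac{2}{3} - \frac{\left(6 + F\right)^{2}}{3}$
$Q = - \frac{98}{3}$ ($Q = \frac{2}{3} - \frac{\left(6 + 4\right)^{2}}{3} = \frac{2}{3} - \frac{10^{2}}{3} = \frac{2}{3} - \frac{100}{3} = - \frac{98}{3} \approx -32.667$)
$T{\left(p,R \right)} = p + p^{2}$ ($T{\left(p,R \right)} = p^{2} + p = p + p^{2}$)
$80 \left(-2 + T{\left(\frac{9}{1},Q \right)}\right) = 80 \left(-2 + \frac{9}{1} \left(1 + \frac{9}{1}\right)\right) = 80 \left(-2 + 9 \cdot 1 \left(1 + 9 \cdot 1\right)\right) = 80 \left(-2 + 9 \left(1 + 9\right)\right) = 80 \left(-2 + 9 \cdot 10\right) = 80 \left(-2 + 90\right) = 80 \cdot 88 = 7040$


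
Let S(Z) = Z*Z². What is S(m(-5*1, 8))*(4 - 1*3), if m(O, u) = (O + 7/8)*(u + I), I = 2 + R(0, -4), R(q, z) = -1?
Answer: -26198073/512 ≈ -51168.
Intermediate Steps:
I = 1 (I = 2 - 1 = 1)
m(O, u) = (1 + u)*(7/8 + O) (m(O, u) = (O + 7/8)*(u + 1) = (O + 7*(⅛))*(1 + u) = (O + 7/8)*(1 + u) = (7/8 + O)*(1 + u) = (1 + u)*(7/8 + O))
S(Z) = Z³
S(m(-5*1, 8))*(4 - 1*3) = (7/8 - 5*1 + (7/8)*8 - 5*1*8)³*(4 - 1*3) = (7/8 - 5 + 7 - 5*8)³*(4 - 3) = (7/8 - 5 + 7 - 40)³*1 = (-297/8)³*1 = -26198073/512*1 = -26198073/512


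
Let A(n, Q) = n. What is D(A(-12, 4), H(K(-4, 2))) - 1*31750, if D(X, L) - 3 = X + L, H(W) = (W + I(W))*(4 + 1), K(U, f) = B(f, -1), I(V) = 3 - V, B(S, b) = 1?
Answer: -31744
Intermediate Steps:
K(U, f) = 1
H(W) = 15 (H(W) = (W + (3 - W))*(4 + 1) = 3*5 = 15)
D(X, L) = 3 + L + X (D(X, L) = 3 + (X + L) = 3 + (L + X) = 3 + L + X)
D(A(-12, 4), H(K(-4, 2))) - 1*31750 = (3 + 15 - 12) - 1*31750 = 6 - 31750 = -31744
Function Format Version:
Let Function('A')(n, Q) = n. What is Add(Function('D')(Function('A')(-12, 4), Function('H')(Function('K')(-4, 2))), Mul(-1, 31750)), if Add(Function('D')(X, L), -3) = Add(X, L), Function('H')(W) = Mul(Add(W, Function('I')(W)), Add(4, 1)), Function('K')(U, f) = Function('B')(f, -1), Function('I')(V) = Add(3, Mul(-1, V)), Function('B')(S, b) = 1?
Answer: -31744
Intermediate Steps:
Function('K')(U, f) = 1
Function('H')(W) = 15 (Function('H')(W) = Mul(Add(W, Add(3, Mul(-1, W))), Add(4, 1)) = Mul(3, 5) = 15)
Function('D')(X, L) = Add(3, L, X) (Function('D')(X, L) = Add(3, Add(X, L)) = Add(3, Add(L, X)) = Add(3, L, X))
Add(Function('D')(Function('A')(-12, 4), Function('H')(Function('K')(-4, 2))), Mul(-1, 31750)) = Add(Add(3, 15, -12), Mul(-1, 31750)) = Add(6, -31750) = -31744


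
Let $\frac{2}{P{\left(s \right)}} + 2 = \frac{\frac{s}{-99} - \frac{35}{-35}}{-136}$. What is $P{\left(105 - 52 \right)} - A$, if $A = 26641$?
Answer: $- \frac{359320631}{13487} \approx -26642.0$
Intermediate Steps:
$P{\left(s \right)} = \frac{2}{- \frac{273}{136} + \frac{s}{13464}}$ ($P{\left(s \right)} = \frac{2}{-2 + \frac{\frac{s}{-99} - \frac{35}{-35}}{-136}} = \frac{2}{-2 + \left(s \left(- \frac{1}{99}\right) - -1\right) \left(- \frac{1}{136}\right)} = \frac{2}{-2 + \left(- \frac{s}{99} + 1\right) \left(- \frac{1}{136}\right)} = \frac{2}{-2 + \left(1 - \frac{s}{99}\right) \left(- \frac{1}{136}\right)} = \frac{2}{-2 + \left(- \frac{1}{136} + \frac{s}{13464}\right)} = \frac{2}{- \frac{273}{136} + \frac{s}{13464}}$)
$P{\left(105 - 52 \right)} - A = \frac{26928}{-27027 + \left(105 - 52\right)} - 26641 = \frac{26928}{-27027 + 53} - 26641 = \frac{26928}{-26974} - 26641 = 26928 \left(- \frac{1}{26974}\right) - 26641 = - \frac{13464}{13487} - 26641 = - \frac{359320631}{13487}$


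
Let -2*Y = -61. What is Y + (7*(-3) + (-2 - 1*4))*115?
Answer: -6149/2 ≈ -3074.5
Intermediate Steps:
Y = 61/2 (Y = -1/2*(-61) = 61/2 ≈ 30.500)
Y + (7*(-3) + (-2 - 1*4))*115 = 61/2 + (7*(-3) + (-2 - 1*4))*115 = 61/2 + (-21 + (-2 - 4))*115 = 61/2 + (-21 - 6)*115 = 61/2 - 27*115 = 61/2 - 3105 = -6149/2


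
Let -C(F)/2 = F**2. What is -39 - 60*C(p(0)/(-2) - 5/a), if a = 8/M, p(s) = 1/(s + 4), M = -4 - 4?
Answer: 22503/8 ≈ 2812.9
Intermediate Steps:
M = -8
p(s) = 1/(4 + s)
a = -1 (a = 8/(-8) = 8*(-1/8) = -1)
C(F) = -2*F**2
-39 - 60*C(p(0)/(-2) - 5/a) = -39 - (-120)*(1/((4 + 0)*(-2)) - 5/(-1))**2 = -39 - (-120)*(-1/2/4 - 5*(-1))**2 = -39 - (-120)*((1/4)*(-1/2) + 5)**2 = -39 - (-120)*(-1/8 + 5)**2 = -39 - (-120)*(39/8)**2 = -39 - (-120)*1521/64 = -39 - 60*(-1521/32) = -39 + 22815/8 = 22503/8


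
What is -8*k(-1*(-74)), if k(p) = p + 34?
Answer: -864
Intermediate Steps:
k(p) = 34 + p
-8*k(-1*(-74)) = -8*(34 - 1*(-74)) = -8*(34 + 74) = -8*108 = -864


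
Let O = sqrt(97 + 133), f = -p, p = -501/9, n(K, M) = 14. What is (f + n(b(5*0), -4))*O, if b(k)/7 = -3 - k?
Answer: 209*sqrt(230)/3 ≈ 1056.5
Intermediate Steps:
b(k) = -21 - 7*k (b(k) = 7*(-3 - k) = -21 - 7*k)
p = -167/3 (p = -501*1/9 = -167/3 ≈ -55.667)
f = 167/3 (f = -1*(-167/3) = 167/3 ≈ 55.667)
O = sqrt(230) ≈ 15.166
(f + n(b(5*0), -4))*O = (167/3 + 14)*sqrt(230) = 209*sqrt(230)/3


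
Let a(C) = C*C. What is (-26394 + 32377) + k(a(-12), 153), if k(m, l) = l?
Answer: 6136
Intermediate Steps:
a(C) = C²
(-26394 + 32377) + k(a(-12), 153) = (-26394 + 32377) + 153 = 5983 + 153 = 6136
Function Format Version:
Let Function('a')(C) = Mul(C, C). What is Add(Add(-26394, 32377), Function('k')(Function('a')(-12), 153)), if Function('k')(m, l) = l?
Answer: 6136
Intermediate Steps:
Function('a')(C) = Pow(C, 2)
Add(Add(-26394, 32377), Function('k')(Function('a')(-12), 153)) = Add(Add(-26394, 32377), 153) = Add(5983, 153) = 6136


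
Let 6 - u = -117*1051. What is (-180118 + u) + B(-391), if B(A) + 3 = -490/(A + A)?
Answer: -22344623/391 ≈ -57147.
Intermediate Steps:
B(A) = -3 - 245/A (B(A) = -3 - 490/(A + A) = -3 - 490*1/(2*A) = -3 - 245/A)
u = 122973 (u = 6 - (-117)*1051 = 6 - 1*(-122967) = 6 + 122967 = 122973)
(-180118 + u) + B(-391) = (-180118 + 122973) + (-3 - 245/(-391)) = -57145 + (-3 - 245*(-1/391)) = -57145 + (-3 + 245/391) = -57145 - 928/391 = -22344623/391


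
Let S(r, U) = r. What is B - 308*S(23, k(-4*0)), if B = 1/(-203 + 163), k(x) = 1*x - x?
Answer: -283361/40 ≈ -7084.0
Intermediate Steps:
k(x) = 0 (k(x) = x - x = 0)
B = -1/40 (B = 1/(-40) = -1/40 ≈ -0.025000)
B - 308*S(23, k(-4*0)) = -1/40 - 308*23 = -1/40 - 7084 = -283361/40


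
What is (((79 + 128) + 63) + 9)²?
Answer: 77841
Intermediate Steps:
(((79 + 128) + 63) + 9)² = ((207 + 63) + 9)² = (270 + 9)² = 279² = 77841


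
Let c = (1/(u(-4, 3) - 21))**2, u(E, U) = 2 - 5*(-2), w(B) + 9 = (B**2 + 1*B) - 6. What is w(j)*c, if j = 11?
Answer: 13/9 ≈ 1.4444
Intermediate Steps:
w(B) = -15 + B + B**2 (w(B) = -9 + ((B**2 + 1*B) - 6) = -9 + ((B**2 + B) - 6) = -9 + ((B + B**2) - 6) = -9 + (-6 + B + B**2) = -15 + B + B**2)
u(E, U) = 12 (u(E, U) = 2 + 10 = 12)
c = 1/81 (c = (1/(12 - 21))**2 = (1/(-9))**2 = (-1/9)**2 = 1/81 ≈ 0.012346)
w(j)*c = (-15 + 11 + 11**2)*(1/81) = (-15 + 11 + 121)*(1/81) = 117*(1/81) = 13/9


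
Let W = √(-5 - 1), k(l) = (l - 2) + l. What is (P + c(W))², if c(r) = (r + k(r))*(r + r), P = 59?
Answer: 433 - 184*I*√6 ≈ 433.0 - 450.71*I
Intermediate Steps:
k(l) = -2 + 2*l (k(l) = (-2 + l) + l = -2 + 2*l)
W = I*√6 (W = √(-6) = I*√6 ≈ 2.4495*I)
c(r) = 2*r*(-2 + 3*r) (c(r) = (r + (-2 + 2*r))*(r + r) = (-2 + 3*r)*(2*r) = 2*r*(-2 + 3*r))
(P + c(W))² = (59 + 2*(I*√6)*(-2 + 3*(I*√6)))² = (59 + 2*(I*√6)*(-2 + 3*I*√6))² = (59 + 2*I*√6*(-2 + 3*I*√6))²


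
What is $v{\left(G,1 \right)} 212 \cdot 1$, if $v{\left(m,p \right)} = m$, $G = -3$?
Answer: $-636$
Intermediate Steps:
$v{\left(G,1 \right)} 212 \cdot 1 = \left(-3\right) 212 \cdot 1 = \left(-636\right) 1 = -636$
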